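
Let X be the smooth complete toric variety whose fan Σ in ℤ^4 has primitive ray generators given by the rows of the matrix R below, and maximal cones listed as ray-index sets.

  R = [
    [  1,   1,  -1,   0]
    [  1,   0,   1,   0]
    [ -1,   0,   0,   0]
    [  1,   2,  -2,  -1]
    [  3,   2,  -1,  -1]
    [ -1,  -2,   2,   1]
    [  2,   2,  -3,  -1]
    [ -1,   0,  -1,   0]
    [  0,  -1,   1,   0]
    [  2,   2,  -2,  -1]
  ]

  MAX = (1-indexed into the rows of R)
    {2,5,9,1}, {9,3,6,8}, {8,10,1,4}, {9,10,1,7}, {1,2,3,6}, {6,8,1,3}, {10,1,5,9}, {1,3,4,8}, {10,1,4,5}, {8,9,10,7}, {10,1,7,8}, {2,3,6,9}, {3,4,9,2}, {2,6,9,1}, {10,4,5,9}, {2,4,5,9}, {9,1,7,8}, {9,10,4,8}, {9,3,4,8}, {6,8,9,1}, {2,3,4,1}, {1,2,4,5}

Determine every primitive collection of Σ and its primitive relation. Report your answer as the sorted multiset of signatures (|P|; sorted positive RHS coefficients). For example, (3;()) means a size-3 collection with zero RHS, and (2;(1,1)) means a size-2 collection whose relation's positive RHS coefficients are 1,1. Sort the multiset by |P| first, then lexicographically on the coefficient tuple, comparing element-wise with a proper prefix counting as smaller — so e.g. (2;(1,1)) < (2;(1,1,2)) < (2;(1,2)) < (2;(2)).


Primitive collections (16):

  {2,8}:  v_{2} + v_{8} = 0  ⟹  sig = (2;())
  {4,6}:  v_{4} + v_{6} = 0  ⟹  sig = (2;())
  {2,10}:  v_{2} + v_{10} = v_{5}  ⟹  sig = (2;(1))
  {3,10}:  v_{3} + v_{10} = v_{4}  ⟹  sig = (2;(1))
  {5,8}:  v_{5} + v_{8} = v_{10}  ⟹  sig = (2;(1))
  {3,5}:  v_{3} + v_{5} = v_{2} + v_{4}  ⟹  sig = (2;(1,1))
  {3,7}:  v_{3} + v_{7} = v_{8} + v_{10}  ⟹  sig = (2;(1,1))
  {6,10}:  v_{6} + v_{10} = v_{1} + v_{9}  ⟹  sig = (2;(1,1))
  {2,7}:  v_{2} + v_{7} = v_{1} + v_{9} + v_{10}  ⟹  sig = (2;(1,1,1))
  {5,6}:  v_{5} + v_{6} = v_{1} + v_{2} + v_{9}  ⟹  sig = (2;(1,1,1))
  {5,7}:  v_{5} + v_{7} = v_{1} + v_{9} + 2·v_{10}  ⟹  sig = (2;(1,1,2))
  {4,7}:  v_{4} + v_{7} = v_{8} + 2·v_{10}  ⟹  sig = (2;(1,2))
  {6,7}:  v_{6} + v_{7} = 2·v_{1} + v_{8} + 2·v_{9}  ⟹  sig = (2;(1,2,2))
  {1,3,9}:  v_{1} + v_{3} + v_{9} = 0  ⟹  sig = (3;())
  {1,4,9}:  v_{1} + v_{4} + v_{9} = v_{10}  ⟹  sig = (3;(1))
  {1,8,9,10}:  v_{1} + v_{8} + v_{9} + v_{10} = v_{7}  ⟹  sig = (4;(1))

Hence PRS(X_Σ) =
{ (2;()) ×2,  (2;(1)) ×3,  (2;(1,1)) ×3,  (2;(1,1,1)) ×2,  (2;(1,1,2)),  (2;(1,2)),  (2;(1,2,2)),  (3;()),  (3;(1)),  (4;(1)) }


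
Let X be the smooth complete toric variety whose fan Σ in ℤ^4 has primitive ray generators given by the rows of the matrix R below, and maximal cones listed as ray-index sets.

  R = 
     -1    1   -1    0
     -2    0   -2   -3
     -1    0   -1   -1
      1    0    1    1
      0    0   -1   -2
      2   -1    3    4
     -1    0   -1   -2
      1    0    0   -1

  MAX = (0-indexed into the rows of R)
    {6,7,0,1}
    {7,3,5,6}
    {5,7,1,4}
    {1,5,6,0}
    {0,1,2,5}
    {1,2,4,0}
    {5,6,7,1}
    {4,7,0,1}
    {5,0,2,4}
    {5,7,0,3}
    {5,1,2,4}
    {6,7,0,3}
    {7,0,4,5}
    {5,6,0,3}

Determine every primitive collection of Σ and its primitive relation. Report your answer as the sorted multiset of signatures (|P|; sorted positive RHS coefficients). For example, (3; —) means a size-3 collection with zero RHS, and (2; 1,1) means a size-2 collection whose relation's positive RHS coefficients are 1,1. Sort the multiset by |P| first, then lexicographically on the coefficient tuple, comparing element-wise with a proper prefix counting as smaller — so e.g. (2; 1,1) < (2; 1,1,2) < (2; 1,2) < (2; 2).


9 minimal non-faces of Δ(Σ) (on 8 rays):

  P={2,3}:  v_{2} + v_{3} = 0 ; sig = (2; —)
  P={1,3}:  v_{1} + v_{3} = v_{6} ; sig = (2; 1)
  P={2,6}:  v_{2} + v_{6} = v_{1} ; sig = (2; 1)
  P={2,7}:  v_{2} + v_{7} = v_{4} ; sig = (2; 1)
  P={3,4}:  v_{3} + v_{4} = v_{7} ; sig = (2; 1)
  P={4,6}:  v_{4} + v_{6} = v_{1} + v_{7} ; sig = (2; 1,1)
  P={0,1,5,7}:  v_{0} + v_{1} + v_{5} + v_{7} = 0 ; sig = (4; —)
  P={0,1,4,5}:  v_{0} + v_{1} + v_{4} + v_{5} = v_{2} ; sig = (4; 1)
  P={0,5,6,7}:  v_{0} + v_{5} + v_{6} + v_{7} = v_{3} ; sig = (4; 1)

Sorted signature multiset PRS(X):
    (2; —)
    (2; 1)
    (2; 1)
    (2; 1)
    (2; 1)
    (2; 1,1)
    (4; —)
    (4; 1)
    (4; 1)


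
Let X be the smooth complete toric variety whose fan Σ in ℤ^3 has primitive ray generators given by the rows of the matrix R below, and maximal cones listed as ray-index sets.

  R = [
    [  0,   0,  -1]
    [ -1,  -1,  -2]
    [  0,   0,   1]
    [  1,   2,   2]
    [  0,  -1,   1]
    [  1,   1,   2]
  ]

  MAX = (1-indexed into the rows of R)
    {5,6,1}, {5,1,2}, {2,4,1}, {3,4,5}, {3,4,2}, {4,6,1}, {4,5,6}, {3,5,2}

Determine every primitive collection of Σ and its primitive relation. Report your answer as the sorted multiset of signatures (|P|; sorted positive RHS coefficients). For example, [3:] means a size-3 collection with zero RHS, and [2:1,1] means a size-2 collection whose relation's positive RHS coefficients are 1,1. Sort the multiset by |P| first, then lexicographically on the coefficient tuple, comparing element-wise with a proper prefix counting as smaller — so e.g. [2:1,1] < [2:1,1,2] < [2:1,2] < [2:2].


Primitive collections (5):

  P = {1,3}:  v_{1} + v_{3} = 0 ; sig = [2:]
  P = {2,6}:  v_{2} + v_{6} = 0 ; sig = [2:]
  P = {3,6}:  v_{3} + v_{6} = v_{4} + v_{5} ; sig = [2:1,1]
  P = {1,4,5}:  v_{1} + v_{4} + v_{5} = v_{6} ; sig = [3:1]
  P = {2,4,5}:  v_{2} + v_{4} + v_{5} = v_{3} ; sig = [3:1]

so the primitive-relation signature multiset is
    |P|=2: 3 collections, coeffs (), (), (1,1)
    |P|=3: 2 collections, coeffs (1), (1)


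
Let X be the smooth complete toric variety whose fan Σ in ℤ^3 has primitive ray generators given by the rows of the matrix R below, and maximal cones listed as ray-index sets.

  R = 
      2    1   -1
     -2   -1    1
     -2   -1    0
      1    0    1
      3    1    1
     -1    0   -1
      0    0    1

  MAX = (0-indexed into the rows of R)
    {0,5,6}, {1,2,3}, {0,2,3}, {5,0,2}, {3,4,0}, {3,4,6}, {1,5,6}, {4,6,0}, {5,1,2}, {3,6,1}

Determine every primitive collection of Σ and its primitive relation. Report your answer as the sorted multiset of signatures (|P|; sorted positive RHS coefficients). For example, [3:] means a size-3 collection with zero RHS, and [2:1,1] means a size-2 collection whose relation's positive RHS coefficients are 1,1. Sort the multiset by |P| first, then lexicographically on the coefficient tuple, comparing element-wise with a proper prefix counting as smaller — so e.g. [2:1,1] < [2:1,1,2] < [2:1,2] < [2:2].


Δ(Σ) — 7 vertices, 7 min non-faces:

  • {0,1}:  v_{0} + v_{1} = 0  →  sig = [2:]
  • {3,5}:  v_{3} + v_{5} = 0  →  sig = [2:]
  • {2,4}:  v_{2} + v_{4} = v_{3}  →  sig = [2:1]
  • {2,6}:  v_{2} + v_{6} = v_{1}  →  sig = [2:1]
  • {1,4}:  v_{1} + v_{4} = v_{3} + v_{6}  →  sig = [2:1,1]
  • {4,5}:  v_{4} + v_{5} = v_{0} + v_{6}  →  sig = [2:1,1]
  • {0,3,6}:  v_{0} + v_{3} + v_{6} = v_{4}  →  sig = [3:1]

Hence PRS(X_Σ) =
{ [2:] ×2,  [2:1] ×2,  [2:1,1] ×2,  [3:1] }


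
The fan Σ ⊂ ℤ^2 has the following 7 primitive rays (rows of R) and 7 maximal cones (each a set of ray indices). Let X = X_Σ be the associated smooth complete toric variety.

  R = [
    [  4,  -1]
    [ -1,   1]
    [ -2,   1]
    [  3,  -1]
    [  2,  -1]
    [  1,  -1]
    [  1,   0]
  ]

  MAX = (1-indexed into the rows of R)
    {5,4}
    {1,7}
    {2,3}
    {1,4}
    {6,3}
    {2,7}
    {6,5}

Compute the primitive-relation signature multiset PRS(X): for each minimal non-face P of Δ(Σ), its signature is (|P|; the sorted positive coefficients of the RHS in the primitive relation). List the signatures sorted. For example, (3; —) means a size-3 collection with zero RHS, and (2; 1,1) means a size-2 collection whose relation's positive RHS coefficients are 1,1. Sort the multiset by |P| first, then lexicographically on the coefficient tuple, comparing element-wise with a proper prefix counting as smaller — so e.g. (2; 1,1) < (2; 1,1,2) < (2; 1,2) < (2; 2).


|primitive collections| = 14. Relations:

  • {2,6}:  v_{2} + v_{6} = 0  ⟹  sig = (2; —)
  • {3,5}:  v_{3} + v_{5} = 0  ⟹  sig = (2; —)
  • {2,5}:  v_{2} + v_{5} = v_{7}  ⟹  sig = (2; 1)
  • {3,4}:  v_{3} + v_{4} = v_{7}  ⟹  sig = (2; 1)
  • {3,7}:  v_{3} + v_{7} = v_{2}  ⟹  sig = (2; 1)
  • {4,7}:  v_{4} + v_{7} = v_{1}  ⟹  sig = (2; 1)
  • {5,7}:  v_{5} + v_{7} = v_{4}  ⟹  sig = (2; 1)
  • {6,7}:  v_{6} + v_{7} = v_{5}  ⟹  sig = (2; 1)
  • {1,6}:  v_{1} + v_{6} = v_{4} + v_{5}  ⟹  sig = (2; 1,1)
  • {1,3}:  v_{1} + v_{3} = 2·v_{7}  ⟹  sig = (2; 2)
  • {1,5}:  v_{1} + v_{5} = 2·v_{4}  ⟹  sig = (2; 2)
  • {2,4}:  v_{2} + v_{4} = 2·v_{7}  ⟹  sig = (2; 2)
  • {4,6}:  v_{4} + v_{6} = 2·v_{5}  ⟹  sig = (2; 2)
  • {1,2}:  v_{1} + v_{2} = 3·v_{7}  ⟹  sig = (2; 3)

so the primitive-relation signature multiset is
    (2; —)
    (2; —)
    (2; 1)
    (2; 1)
    (2; 1)
    (2; 1)
    (2; 1)
    (2; 1)
    (2; 1,1)
    (2; 2)
    (2; 2)
    (2; 2)
    (2; 2)
    (2; 3)


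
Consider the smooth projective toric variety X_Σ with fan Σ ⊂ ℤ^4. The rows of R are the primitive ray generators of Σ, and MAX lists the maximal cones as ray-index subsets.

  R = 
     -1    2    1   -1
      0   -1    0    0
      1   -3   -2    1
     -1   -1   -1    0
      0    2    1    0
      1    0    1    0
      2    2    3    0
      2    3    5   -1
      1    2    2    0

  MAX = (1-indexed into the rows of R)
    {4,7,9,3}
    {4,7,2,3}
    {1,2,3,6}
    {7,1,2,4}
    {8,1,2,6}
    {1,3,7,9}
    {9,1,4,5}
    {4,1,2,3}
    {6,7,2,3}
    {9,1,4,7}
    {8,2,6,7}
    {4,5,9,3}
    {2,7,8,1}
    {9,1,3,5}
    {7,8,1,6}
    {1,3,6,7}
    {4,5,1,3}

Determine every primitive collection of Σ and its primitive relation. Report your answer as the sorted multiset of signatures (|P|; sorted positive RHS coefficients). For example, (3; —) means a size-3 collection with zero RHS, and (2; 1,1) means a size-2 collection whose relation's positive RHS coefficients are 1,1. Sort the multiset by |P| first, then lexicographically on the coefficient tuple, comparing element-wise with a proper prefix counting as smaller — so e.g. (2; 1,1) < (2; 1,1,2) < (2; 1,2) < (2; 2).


14 minimal non-faces of Δ(Σ) (on 9 rays):

  {4,6}:  v_{4} + v_{6} = v_{2} ; sig = (2; 1)
  {5,6}:  v_{5} + v_{6} = v_{9} ; sig = (2; 1)
  {6,9}:  v_{6} + v_{9} = v_{7} ; sig = (2; 1)
  {2,5}:  v_{2} + v_{5} = v_{4} + v_{9} ; sig = (2; 1,1)
  {2,9}:  v_{2} + v_{9} = v_{4} + v_{7} ; sig = (2; 1,1)
  {4,8}:  v_{4} + v_{8} = v_{1} + 2·v_{2} + v_{7} ; sig = (2; 1,1,2)
  {5,8}:  v_{5} + v_{8} = v_{1} + v_{4} + 2·v_{7} ; sig = (2; 1,1,2)
  {8,9}:  v_{8} + v_{9} = v_{1} + v_{2} + 2·v_{7} ; sig = (2; 1,1,2)
  {5,7}:  v_{5} + v_{7} = 2·v_{9} ; sig = (2; 2)
  {3,8}:  v_{3} + v_{8} = 3·v_{6} ; sig = (2; 3)
  {1,3,4,9}:  v_{1} + v_{3} + v_{4} + v_{9} = 0 ; sig = (4; —)
  {1,2,6,7}:  v_{1} + v_{2} + v_{6} + v_{7} = v_{8} ; sig = (4; 1)
  {1,3,4,7}:  v_{1} + v_{3} + v_{4} + v_{7} = v_{6} ; sig = (4; 1)
  {1,2,3,7}:  v_{1} + v_{2} + v_{3} + v_{7} = 2·v_{6} ; sig = (4; 2)

Sorted signature multiset PRS(X):
    (2; 1)
    (2; 1)
    (2; 1)
    (2; 1,1)
    (2; 1,1)
    (2; 1,1,2)
    (2; 1,1,2)
    (2; 1,1,2)
    (2; 2)
    (2; 3)
    (4; —)
    (4; 1)
    (4; 1)
    (4; 2)


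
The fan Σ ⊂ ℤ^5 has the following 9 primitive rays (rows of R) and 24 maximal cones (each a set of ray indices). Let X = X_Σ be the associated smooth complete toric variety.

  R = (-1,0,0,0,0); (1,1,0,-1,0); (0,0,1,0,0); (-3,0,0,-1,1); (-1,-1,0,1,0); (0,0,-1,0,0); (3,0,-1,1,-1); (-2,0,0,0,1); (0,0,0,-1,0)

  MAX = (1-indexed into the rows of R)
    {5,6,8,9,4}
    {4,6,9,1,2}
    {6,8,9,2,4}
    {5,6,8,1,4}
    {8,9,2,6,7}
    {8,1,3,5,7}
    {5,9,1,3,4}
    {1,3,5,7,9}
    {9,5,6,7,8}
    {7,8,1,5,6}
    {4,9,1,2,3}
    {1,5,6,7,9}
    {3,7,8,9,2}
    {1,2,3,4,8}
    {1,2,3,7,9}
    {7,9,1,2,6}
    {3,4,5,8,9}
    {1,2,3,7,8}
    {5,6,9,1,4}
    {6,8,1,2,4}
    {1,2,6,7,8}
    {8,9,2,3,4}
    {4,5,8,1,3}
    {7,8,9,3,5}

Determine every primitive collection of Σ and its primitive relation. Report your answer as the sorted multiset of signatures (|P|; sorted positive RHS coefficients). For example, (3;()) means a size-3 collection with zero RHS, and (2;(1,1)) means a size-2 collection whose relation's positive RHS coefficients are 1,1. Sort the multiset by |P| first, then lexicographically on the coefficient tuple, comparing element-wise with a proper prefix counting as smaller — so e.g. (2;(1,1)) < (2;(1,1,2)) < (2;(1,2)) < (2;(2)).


Primitive collections (4):

  {2,5}:  v_{2} + v_{5} = 0  ⇒ sig = (2;())
  {3,6}:  v_{3} + v_{6} = 0  ⇒ sig = (2;())
  {4,7}:  v_{4} + v_{7} = v_{6}  ⇒ sig = (2;(1))
  {1,8,9}:  v_{1} + v_{8} + v_{9} = v_{4}  ⇒ sig = (3;(1))

Sorted signature multiset PRS(X):
    |P|=2: 3 collections, coeffs (), (), (1)
    |P|=3: 1 collection, coeffs (1)


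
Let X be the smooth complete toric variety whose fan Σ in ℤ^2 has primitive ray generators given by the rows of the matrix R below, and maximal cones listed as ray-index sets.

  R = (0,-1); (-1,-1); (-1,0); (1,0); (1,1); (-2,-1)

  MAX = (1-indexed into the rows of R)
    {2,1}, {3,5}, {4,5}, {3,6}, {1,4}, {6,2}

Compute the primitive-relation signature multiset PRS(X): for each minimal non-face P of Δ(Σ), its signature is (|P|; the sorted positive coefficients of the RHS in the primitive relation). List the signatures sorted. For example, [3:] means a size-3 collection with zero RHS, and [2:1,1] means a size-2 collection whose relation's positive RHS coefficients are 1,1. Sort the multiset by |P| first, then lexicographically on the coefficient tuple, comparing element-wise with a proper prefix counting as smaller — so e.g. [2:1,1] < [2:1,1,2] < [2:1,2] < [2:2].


Σ has 9 primitive collections:

  P = {2,5}:  v_{2} + v_{5} = 0  ⇒ sig = [2:]
  P = {3,4}:  v_{3} + v_{4} = 0  ⇒ sig = [2:]
  P = {1,3}:  v_{1} + v_{3} = v_{2}  ⇒ sig = [2:1]
  P = {1,5}:  v_{1} + v_{5} = v_{4}  ⇒ sig = [2:1]
  P = {2,3}:  v_{2} + v_{3} = v_{6}  ⇒ sig = [2:1]
  P = {2,4}:  v_{2} + v_{4} = v_{1}  ⇒ sig = [2:1]
  P = {4,6}:  v_{4} + v_{6} = v_{2}  ⇒ sig = [2:1]
  P = {5,6}:  v_{5} + v_{6} = v_{3}  ⇒ sig = [2:1]
  P = {1,6}:  v_{1} + v_{6} = 2·v_{2}  ⇒ sig = [2:2]

so the primitive-relation signature multiset is
[[2:], [2:], [2:1], [2:1], [2:1], [2:1], [2:1], [2:1], [2:2]]


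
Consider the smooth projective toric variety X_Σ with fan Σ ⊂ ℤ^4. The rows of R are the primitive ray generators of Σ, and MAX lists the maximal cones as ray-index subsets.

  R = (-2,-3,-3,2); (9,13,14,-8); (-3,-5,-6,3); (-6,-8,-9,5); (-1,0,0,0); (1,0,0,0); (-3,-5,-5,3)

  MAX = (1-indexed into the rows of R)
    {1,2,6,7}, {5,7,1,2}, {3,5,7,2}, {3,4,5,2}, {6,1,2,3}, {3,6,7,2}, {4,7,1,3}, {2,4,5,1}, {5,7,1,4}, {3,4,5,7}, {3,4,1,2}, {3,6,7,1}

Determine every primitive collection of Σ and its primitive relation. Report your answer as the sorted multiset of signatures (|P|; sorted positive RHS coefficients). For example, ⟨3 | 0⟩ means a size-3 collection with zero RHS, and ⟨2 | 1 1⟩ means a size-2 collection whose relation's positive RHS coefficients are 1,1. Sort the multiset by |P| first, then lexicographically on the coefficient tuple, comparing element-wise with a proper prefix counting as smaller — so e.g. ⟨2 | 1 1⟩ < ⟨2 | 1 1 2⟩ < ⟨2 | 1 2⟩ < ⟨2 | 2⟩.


Σ has 5 primitive collections:

  P={5,6}:  v_{5} + v_{6} = 0  ⇒ sig = ⟨2 | 0⟩
  P={4,6}:  v_{4} + v_{6} = v_{1} + v_{3}  ⇒ sig = ⟨2 | 1 1⟩
  P={2,4,7}:  v_{2} + v_{4} + v_{7} = 0  ⇒ sig = ⟨3 | 0⟩
  P={1,3,5}:  v_{1} + v_{3} + v_{5} = v_{4}  ⇒ sig = ⟨3 | 1⟩
  P={1,2,3,7}:  v_{1} + v_{2} + v_{3} + v_{7} = v_{6}  ⇒ sig = ⟨4 | 1⟩

Signatures (|P|; sorted positive RHS coefficients), sorted:
[⟨2 | 0⟩, ⟨2 | 1 1⟩, ⟨3 | 0⟩, ⟨3 | 1⟩, ⟨4 | 1⟩]


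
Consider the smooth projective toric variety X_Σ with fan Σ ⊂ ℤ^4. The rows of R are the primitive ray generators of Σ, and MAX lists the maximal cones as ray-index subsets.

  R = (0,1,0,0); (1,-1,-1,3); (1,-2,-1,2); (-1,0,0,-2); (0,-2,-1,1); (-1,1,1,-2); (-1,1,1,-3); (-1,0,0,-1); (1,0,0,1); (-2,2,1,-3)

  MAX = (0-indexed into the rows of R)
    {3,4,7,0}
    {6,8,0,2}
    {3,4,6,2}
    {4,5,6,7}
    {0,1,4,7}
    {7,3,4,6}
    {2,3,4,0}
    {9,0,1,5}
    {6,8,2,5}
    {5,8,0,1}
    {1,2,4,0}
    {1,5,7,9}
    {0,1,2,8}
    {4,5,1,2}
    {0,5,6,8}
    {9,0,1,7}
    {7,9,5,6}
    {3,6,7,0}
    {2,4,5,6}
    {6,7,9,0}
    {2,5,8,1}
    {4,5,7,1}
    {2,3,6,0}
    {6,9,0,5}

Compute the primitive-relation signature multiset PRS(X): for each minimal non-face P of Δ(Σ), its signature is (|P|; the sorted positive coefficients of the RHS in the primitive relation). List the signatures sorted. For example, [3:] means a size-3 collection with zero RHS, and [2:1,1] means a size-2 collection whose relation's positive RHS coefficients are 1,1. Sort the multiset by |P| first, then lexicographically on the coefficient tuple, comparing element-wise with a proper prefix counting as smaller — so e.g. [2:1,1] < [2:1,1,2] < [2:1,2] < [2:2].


Minimal non-faces — 15 found among 10 rays, 24 max cones:

  • {1,6}:  v_{1} + v_{6} = 0  ⇒ sig = [2:]
  • {7,8}:  v_{7} + v_{8} = 0  ⇒ sig = [2:]
  • {2,7}:  v_{2} + v_{7} = v_{4}  ⇒ sig = [2:1]
  • {2,9}:  v_{2} + v_{9} = v_{7}  ⇒ sig = [2:1]
  • {4,8}:  v_{4} + v_{8} = v_{2}  ⇒ sig = [2:1]
  • {1,3}:  v_{1} + v_{3} = v_{0} + v_{4}  ⇒ sig = [2:1,1]
  • {3,5}:  v_{3} + v_{5} = v_{6} + v_{7}  ⇒ sig = [2:1,1]
  • {8,9}:  v_{8} + v_{9} = v_{0} + v_{5}  ⇒ sig = [2:1,1]
  • {3,8}:  v_{3} + v_{8} = v_{0} + v_{2} + v_{6}  ⇒ sig = [2:1,1,1]
  • {3,9}:  v_{3} + v_{9} = v_{0} + v_{6} + 2·v_{7}  ⇒ sig = [2:1,1,2]
  • {4,9}:  v_{4} + v_{9} = 2·v_{7}  ⇒ sig = [2:2]
  • {0,2,5}:  v_{0} + v_{2} + v_{5} = 0  ⇒ sig = [3:]
  • {0,4,5}:  v_{0} + v_{4} + v_{5} = v_{7}  ⇒ sig = [3:1]
  • {0,4,6}:  v_{0} + v_{4} + v_{6} = v_{3}  ⇒ sig = [3:1]
  • {0,5,7}:  v_{0} + v_{5} + v_{7} = v_{9}  ⇒ sig = [3:1]

Signatures (|P|; sorted positive RHS coefficients), sorted:
    [2:]
    [2:]
    [2:1]
    [2:1]
    [2:1]
    [2:1,1]
    [2:1,1]
    [2:1,1]
    [2:1,1,1]
    [2:1,1,2]
    [2:2]
    [3:]
    [3:1]
    [3:1]
    [3:1]


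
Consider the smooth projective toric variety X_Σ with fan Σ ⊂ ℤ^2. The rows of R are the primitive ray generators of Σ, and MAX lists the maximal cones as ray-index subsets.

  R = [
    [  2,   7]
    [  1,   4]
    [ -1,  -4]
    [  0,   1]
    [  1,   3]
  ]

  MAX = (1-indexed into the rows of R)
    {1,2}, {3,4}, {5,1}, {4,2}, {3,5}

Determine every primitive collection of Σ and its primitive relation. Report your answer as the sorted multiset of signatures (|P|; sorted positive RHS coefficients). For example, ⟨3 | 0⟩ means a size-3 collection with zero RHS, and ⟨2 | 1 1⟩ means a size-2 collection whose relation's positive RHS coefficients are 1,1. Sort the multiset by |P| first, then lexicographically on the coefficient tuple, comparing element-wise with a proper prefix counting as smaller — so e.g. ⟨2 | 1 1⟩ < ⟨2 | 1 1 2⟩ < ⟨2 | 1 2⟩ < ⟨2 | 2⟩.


Minimal non-faces — 5 found among 5 rays, 5 max cones:

  • {2,3}:  v_{2} + v_{3} = 0  →  sig = ⟨2 | 0⟩
  • {1,3}:  v_{1} + v_{3} = v_{5}  →  sig = ⟨2 | 1⟩
  • {2,5}:  v_{2} + v_{5} = v_{1}  →  sig = ⟨2 | 1⟩
  • {4,5}:  v_{4} + v_{5} = v_{2}  →  sig = ⟨2 | 1⟩
  • {1,4}:  v_{1} + v_{4} = 2·v_{2}  →  sig = ⟨2 | 2⟩

Signatures (|P|; sorted positive RHS coefficients), sorted:
[⟨2 | 0⟩, ⟨2 | 1⟩, ⟨2 | 1⟩, ⟨2 | 1⟩, ⟨2 | 2⟩]


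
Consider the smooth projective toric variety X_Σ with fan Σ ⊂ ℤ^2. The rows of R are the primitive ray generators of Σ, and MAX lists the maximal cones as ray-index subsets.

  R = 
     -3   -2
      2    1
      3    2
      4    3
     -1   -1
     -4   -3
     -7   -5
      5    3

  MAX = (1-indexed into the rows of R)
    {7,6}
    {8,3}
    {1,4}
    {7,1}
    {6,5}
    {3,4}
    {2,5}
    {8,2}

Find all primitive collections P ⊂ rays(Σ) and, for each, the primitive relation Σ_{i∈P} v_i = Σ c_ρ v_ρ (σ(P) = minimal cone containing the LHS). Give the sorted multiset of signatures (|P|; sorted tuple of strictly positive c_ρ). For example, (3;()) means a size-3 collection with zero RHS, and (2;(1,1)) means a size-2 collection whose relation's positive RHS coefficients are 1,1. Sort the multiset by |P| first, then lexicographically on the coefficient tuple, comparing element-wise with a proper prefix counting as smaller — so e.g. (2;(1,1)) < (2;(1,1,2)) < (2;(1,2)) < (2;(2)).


Primitive collections (20):

  {1,3}:  v_{1} + v_{3} = 0  so sig = (2;())
  {4,6}:  v_{4} + v_{6} = 0  so sig = (2;())
  {1,2}:  v_{1} + v_{2} = v_{5}  so sig = (2;(1))
  {1,5}:  v_{1} + v_{5} = v_{6}  so sig = (2;(1))
  {1,6}:  v_{1} + v_{6} = v_{7}  so sig = (2;(1))
  {1,8}:  v_{1} + v_{8} = v_{2}  so sig = (2;(1))
  {2,3}:  v_{2} + v_{3} = v_{8}  so sig = (2;(1))
  {3,5}:  v_{3} + v_{5} = v_{2}  so sig = (2;(1))
  {3,6}:  v_{3} + v_{6} = v_{5}  so sig = (2;(1))
  {3,7}:  v_{3} + v_{7} = v_{6}  so sig = (2;(1))
  {4,5}:  v_{4} + v_{5} = v_{3}  so sig = (2;(1))
  {4,7}:  v_{4} + v_{7} = v_{1}  so sig = (2;(1))
  {2,7}:  v_{2} + v_{7} = v_{5} + v_{6}  so sig = (2;(1,1))
  {6,8}:  v_{6} + v_{8} = v_{2} + v_{5}  so sig = (2;(1,1))
  {2,4}:  v_{2} + v_{4} = 2·v_{3}  so sig = (2;(2))
  {2,6}:  v_{2} + v_{6} = 2·v_{5}  so sig = (2;(2))
  {5,7}:  v_{5} + v_{7} = 2·v_{6}  so sig = (2;(2))
  {5,8}:  v_{5} + v_{8} = 2·v_{2}  so sig = (2;(2))
  {7,8}:  v_{7} + v_{8} = 2·v_{5}  so sig = (2;(2))
  {4,8}:  v_{4} + v_{8} = 3·v_{3}  so sig = (2;(3))

so the primitive-relation signature multiset is
    |P|=2: 20 collections, coeffs (), (), (1), (1), (1), (1), (1), (1), (1), (1), (1), (1), (1,1), (1,1), (2), (2), (2), (2), (2), (3)


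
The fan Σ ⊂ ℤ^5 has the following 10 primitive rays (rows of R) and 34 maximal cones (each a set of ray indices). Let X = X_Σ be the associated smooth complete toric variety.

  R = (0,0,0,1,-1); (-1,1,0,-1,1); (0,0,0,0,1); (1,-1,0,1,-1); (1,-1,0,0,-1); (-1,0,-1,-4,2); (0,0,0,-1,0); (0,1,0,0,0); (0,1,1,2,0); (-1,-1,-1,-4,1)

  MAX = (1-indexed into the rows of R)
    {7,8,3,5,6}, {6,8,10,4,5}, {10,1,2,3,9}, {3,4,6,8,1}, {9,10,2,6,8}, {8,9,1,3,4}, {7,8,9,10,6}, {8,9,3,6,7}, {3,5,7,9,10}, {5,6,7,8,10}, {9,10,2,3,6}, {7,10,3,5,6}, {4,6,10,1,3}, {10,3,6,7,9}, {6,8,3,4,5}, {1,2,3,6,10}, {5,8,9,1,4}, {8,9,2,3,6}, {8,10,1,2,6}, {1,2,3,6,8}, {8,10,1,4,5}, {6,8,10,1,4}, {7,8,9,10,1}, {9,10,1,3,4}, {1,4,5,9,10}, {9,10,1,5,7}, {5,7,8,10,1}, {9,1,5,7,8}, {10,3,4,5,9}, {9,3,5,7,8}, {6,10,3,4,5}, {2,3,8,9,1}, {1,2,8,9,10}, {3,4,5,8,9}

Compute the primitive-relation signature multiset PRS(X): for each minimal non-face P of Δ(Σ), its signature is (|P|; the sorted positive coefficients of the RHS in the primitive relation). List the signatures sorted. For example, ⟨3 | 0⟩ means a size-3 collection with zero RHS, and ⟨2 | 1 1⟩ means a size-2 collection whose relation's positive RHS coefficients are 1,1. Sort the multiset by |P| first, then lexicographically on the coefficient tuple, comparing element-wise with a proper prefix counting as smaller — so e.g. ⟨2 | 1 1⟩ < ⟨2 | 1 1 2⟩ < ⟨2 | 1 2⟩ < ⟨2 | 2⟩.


Σ has 14 primitive collections:

  P = {2,4}:  v_{2} + v_{4} = 0 — sig = ⟨2 | 0⟩
  P = {2,5}:  v_{2} + v_{5} = v_{7} — sig = ⟨2 | 1⟩
  P = {4,7}:  v_{4} + v_{7} = v_{5} — sig = ⟨2 | 1⟩
  P = {2,7}:  v_{2} + v_{7} = v_{8} + v_{9} + v_{10} — sig = ⟨2 | 1 1 1⟩
  P = {1,3,7}:  v_{1} + v_{3} + v_{7} = 0 — sig = ⟨3 | 0⟩
  P = {1,3,5}:  v_{1} + v_{3} + v_{5} = v_{4} — sig = ⟨3 | 1⟩
  P = {1,6,9}:  v_{1} + v_{6} + v_{9} = v_{2} — sig = ⟨3 | 1⟩
  P = {3,8,10}:  v_{3} + v_{8} + v_{10} = v_{6} — sig = ⟨3 | 1⟩
  P = {1,6,7}:  v_{1} + v_{6} + v_{7} = v_{8} + v_{10} — sig = ⟨3 | 1 1⟩
  P = {4,6,9}:  v_{4} + v_{6} + v_{9} = v_{3} + v_{7} — sig = ⟨3 | 1 1⟩
  P = {1,5,6}:  v_{1} + v_{5} + v_{6} = v_{4} + v_{8} + v_{10} — sig = ⟨3 | 1 1 1⟩
  P = {5,6,9}:  v_{5} + v_{6} + v_{9} = v_{3} + 2·v_{7} — sig = ⟨3 | 1 2⟩
  P = {4,8,9,10}:  v_{4} + v_{8} + v_{9} + v_{10} = v_{7} — sig = ⟨4 | 1⟩
  P = {5,8,9,10}:  v_{5} + v_{8} + v_{9} + v_{10} = 2·v_{7} — sig = ⟨4 | 2⟩

Signatures (|P|; sorted positive RHS coefficients), sorted:
[⟨2 | 0⟩, ⟨2 | 1⟩, ⟨2 | 1⟩, ⟨2 | 1 1 1⟩, ⟨3 | 0⟩, ⟨3 | 1⟩, ⟨3 | 1⟩, ⟨3 | 1⟩, ⟨3 | 1 1⟩, ⟨3 | 1 1⟩, ⟨3 | 1 1 1⟩, ⟨3 | 1 2⟩, ⟨4 | 1⟩, ⟨4 | 2⟩]


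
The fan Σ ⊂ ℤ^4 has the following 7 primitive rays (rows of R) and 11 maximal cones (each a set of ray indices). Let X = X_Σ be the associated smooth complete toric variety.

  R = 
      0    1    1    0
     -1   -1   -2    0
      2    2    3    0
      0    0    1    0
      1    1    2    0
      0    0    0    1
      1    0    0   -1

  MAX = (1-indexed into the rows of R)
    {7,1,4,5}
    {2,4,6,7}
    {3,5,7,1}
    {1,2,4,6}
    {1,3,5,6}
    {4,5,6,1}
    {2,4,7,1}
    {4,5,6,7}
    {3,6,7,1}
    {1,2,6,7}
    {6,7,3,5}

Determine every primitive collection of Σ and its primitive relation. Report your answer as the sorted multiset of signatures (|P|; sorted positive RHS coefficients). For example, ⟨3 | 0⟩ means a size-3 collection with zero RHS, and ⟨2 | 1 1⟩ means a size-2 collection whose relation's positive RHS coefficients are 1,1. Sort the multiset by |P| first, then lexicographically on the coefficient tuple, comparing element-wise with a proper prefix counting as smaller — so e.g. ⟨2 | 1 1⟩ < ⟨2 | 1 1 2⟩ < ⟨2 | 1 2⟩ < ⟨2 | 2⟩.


|primitive collections| = 5. Relations:

  • {2,5}:  v_{2} + v_{5} = 0  ⟹  sig = ⟨2 | 0⟩
  • {2,3}:  v_{2} + v_{3} = v_{1} + v_{6} + v_{7}  ⟹  sig = ⟨2 | 1 1 1⟩
  • {3,4}:  v_{3} + v_{4} = 2·v_{5}  ⟹  sig = ⟨2 | 2⟩
  • {1,4,6,7}:  v_{1} + v_{4} + v_{6} + v_{7} = v_{5}  ⟹  sig = ⟨4 | 1⟩
  • {1,5,6,7}:  v_{1} + v_{5} + v_{6} + v_{7} = v_{3}  ⟹  sig = ⟨4 | 1⟩

so the primitive-relation signature multiset is
[⟨2 | 0⟩, ⟨2 | 1 1 1⟩, ⟨2 | 2⟩, ⟨4 | 1⟩, ⟨4 | 1⟩]


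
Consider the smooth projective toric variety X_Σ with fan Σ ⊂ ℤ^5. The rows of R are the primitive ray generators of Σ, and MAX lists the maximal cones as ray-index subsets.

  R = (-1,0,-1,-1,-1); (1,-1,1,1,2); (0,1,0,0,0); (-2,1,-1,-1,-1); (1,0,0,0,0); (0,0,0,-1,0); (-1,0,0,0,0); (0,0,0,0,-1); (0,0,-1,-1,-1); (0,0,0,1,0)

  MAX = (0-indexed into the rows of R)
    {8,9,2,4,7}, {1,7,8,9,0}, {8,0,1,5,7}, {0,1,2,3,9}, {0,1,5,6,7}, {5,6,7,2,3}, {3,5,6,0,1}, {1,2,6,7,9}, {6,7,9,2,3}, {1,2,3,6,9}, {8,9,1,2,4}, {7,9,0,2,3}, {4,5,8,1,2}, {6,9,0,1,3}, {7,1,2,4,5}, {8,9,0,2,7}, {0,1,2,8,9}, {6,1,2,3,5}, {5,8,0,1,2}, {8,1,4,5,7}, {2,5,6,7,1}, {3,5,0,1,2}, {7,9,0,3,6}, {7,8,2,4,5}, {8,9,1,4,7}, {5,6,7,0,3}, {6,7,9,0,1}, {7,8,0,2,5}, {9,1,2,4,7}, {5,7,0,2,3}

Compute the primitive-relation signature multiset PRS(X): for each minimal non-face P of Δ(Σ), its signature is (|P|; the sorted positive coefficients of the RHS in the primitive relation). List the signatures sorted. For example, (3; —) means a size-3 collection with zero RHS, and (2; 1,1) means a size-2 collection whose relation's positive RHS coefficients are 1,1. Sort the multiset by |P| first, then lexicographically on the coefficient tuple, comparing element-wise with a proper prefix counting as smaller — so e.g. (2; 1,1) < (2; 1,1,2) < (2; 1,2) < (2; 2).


Minimal non-faces — 10 found among 10 rays, 30 max cones:

  {4,6}:  v_{4} + v_{6} = 0  ⇒ sig = (2; —)
  {5,9}:  v_{5} + v_{9} = 0  ⇒ sig = (2; —)
  {0,4}:  v_{0} + v_{4} = v_{8}  ⇒ sig = (2; 1)
  {6,8}:  v_{6} + v_{8} = v_{0}  ⇒ sig = (2; 1)
  {3,4}:  v_{3} + v_{4} = v_{0} + v_{2}  ⇒ sig = (2; 1,1)
  {3,8}:  v_{3} + v_{8} = 2·v_{0} + v_{2}  ⇒ sig = (2; 1,2)
  {0,2,6}:  v_{0} + v_{2} + v_{6} = v_{3}  ⇒ sig = (3; 1)
  {1,3,7}:  v_{1} + v_{3} + v_{7} = v_{6}  ⇒ sig = (3; 1)
  {0,1,2,7}:  v_{0} + v_{1} + v_{2} + v_{7} = 0  ⇒ sig = (4; —)
  {1,2,7,8}:  v_{1} + v_{2} + v_{7} + v_{8} = v_{4}  ⇒ sig = (4; 1)

Signatures (|P|; sorted positive RHS coefficients), sorted:
[(2; —), (2; —), (2; 1), (2; 1), (2; 1,1), (2; 1,2), (3; 1), (3; 1), (4; —), (4; 1)]


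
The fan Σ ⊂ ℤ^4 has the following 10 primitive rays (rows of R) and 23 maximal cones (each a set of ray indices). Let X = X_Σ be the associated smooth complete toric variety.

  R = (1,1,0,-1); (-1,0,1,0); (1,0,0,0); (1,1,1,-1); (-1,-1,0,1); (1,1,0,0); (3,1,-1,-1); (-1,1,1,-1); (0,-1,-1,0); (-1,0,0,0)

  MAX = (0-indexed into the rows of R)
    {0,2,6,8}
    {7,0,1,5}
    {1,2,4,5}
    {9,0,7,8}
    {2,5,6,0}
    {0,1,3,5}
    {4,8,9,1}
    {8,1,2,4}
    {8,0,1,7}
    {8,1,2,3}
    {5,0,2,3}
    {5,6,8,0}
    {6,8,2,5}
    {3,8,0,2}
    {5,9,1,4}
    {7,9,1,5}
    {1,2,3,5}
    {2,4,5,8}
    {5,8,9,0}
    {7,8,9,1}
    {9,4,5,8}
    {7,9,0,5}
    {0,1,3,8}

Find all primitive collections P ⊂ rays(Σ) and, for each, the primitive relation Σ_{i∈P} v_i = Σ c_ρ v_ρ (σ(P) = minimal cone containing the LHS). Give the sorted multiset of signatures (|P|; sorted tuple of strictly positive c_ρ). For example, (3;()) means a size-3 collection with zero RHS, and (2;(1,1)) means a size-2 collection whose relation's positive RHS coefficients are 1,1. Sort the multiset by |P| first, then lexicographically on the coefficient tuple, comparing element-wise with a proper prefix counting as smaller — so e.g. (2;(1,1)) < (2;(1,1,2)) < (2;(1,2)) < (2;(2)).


Δ(Σ) — 10 vertices, 18 min non-faces:

  P={0,4}:  v_{0} + v_{4} = 0  →  sig = (2;())
  P={2,9}:  v_{2} + v_{9} = 0  →  sig = (2;())
  P={1,6}:  v_{1} + v_{6} = v_{0} + v_{2}  →  sig = (2;(1,1))
  P={2,7}:  v_{2} + v_{7} = v_{0} + v_{1}  →  sig = (2;(1,1))
  P={3,4}:  v_{3} + v_{4} = v_{1} + v_{2}  →  sig = (2;(1,1))
  P={3,9}:  v_{3} + v_{9} = v_{0} + v_{1}  →  sig = (2;(1,1))
  P={4,7}:  v_{4} + v_{7} = v_{1} + v_{9}  →  sig = (2;(1,1))
  P={4,6}:  v_{4} + v_{6} = v_{2} + v_{5} + v_{8}  →  sig = (2;(1,1,1))
  P={6,9}:  v_{6} + v_{9} = v_{0} + v_{5} + v_{8}  →  sig = (2;(1,1,1))
  P={6,7}:  v_{6} + v_{7} = 2·v_{0}  →  sig = (2;(2))
  P={3,6}:  v_{3} + v_{6} = 2·v_{0} + 2·v_{2}  →  sig = (2;(2,2))
  P={3,7}:  v_{3} + v_{7} = 2·v_{0} + 2·v_{1}  →  sig = (2;(2,2))
  P={1,5,8}:  v_{1} + v_{5} + v_{8} = 0  →  sig = (3;())
  P={0,1,2}:  v_{0} + v_{1} + v_{2} = v_{3}  →  sig = (3;(1))
  P={0,1,9}:  v_{0} + v_{1} + v_{9} = v_{7}  →  sig = (3;(1))
  P={3,5,8}:  v_{3} + v_{5} + v_{8} = v_{0} + v_{2}  →  sig = (3;(1,1))
  P={5,7,8}:  v_{5} + v_{7} + v_{8} = v_{0} + v_{9}  →  sig = (3;(1,1))
  P={0,2,5,8}:  v_{0} + v_{2} + v_{5} + v_{8} = v_{6}  →  sig = (4;(1))

Sorted signature multiset PRS(X):
[(2;()), (2;()), (2;(1,1)), (2;(1,1)), (2;(1,1)), (2;(1,1)), (2;(1,1)), (2;(1,1,1)), (2;(1,1,1)), (2;(2)), (2;(2,2)), (2;(2,2)), (3;()), (3;(1)), (3;(1)), (3;(1,1)), (3;(1,1)), (4;(1))]


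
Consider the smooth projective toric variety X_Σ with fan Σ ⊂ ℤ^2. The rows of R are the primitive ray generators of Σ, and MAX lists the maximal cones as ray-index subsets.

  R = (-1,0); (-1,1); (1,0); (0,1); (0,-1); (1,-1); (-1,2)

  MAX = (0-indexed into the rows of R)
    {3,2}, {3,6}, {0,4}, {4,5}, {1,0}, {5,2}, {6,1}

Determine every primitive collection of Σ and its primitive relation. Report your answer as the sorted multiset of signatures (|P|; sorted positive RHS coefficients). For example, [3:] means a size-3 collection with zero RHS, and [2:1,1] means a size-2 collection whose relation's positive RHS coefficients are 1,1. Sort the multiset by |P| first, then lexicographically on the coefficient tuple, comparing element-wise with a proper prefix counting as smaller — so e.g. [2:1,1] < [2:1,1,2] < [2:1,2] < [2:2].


Σ has 14 primitive collections:

  • {0,2}:  v_{0} + v_{2} = 0 ; sig = [2:]
  • {1,5}:  v_{1} + v_{5} = 0 ; sig = [2:]
  • {3,4}:  v_{3} + v_{4} = 0 ; sig = [2:]
  • {0,3}:  v_{0} + v_{3} = v_{1} ; sig = [2:1]
  • {0,5}:  v_{0} + v_{5} = v_{4} ; sig = [2:1]
  • {1,2}:  v_{1} + v_{2} = v_{3} ; sig = [2:1]
  • {1,3}:  v_{1} + v_{3} = v_{6} ; sig = [2:1]
  • {1,4}:  v_{1} + v_{4} = v_{0} ; sig = [2:1]
  • {2,4}:  v_{2} + v_{4} = v_{5} ; sig = [2:1]
  • {3,5}:  v_{3} + v_{5} = v_{2} ; sig = [2:1]
  • {4,6}:  v_{4} + v_{6} = v_{1} ; sig = [2:1]
  • {5,6}:  v_{5} + v_{6} = v_{3} ; sig = [2:1]
  • {0,6}:  v_{0} + v_{6} = 2·v_{1} ; sig = [2:2]
  • {2,6}:  v_{2} + v_{6} = 2·v_{3} ; sig = [2:2]

Sorted signature multiset PRS(X):
[[2:], [2:], [2:], [2:1], [2:1], [2:1], [2:1], [2:1], [2:1], [2:1], [2:1], [2:1], [2:2], [2:2]]


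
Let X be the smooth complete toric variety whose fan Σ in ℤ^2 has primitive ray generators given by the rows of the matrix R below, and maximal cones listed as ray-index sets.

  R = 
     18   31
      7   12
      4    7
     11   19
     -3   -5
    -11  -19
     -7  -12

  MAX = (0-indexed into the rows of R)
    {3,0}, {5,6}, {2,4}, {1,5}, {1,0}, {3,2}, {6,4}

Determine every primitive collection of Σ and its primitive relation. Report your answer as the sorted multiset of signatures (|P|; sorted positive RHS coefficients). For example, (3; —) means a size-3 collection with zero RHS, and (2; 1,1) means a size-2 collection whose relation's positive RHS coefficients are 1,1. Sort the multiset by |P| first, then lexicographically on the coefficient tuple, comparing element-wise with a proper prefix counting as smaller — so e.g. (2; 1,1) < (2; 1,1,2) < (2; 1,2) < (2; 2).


|primitive collections| = 14. Relations:

  P = {1,6}:  v_{1} + v_{6} = 0  ⇒ sig = (2; —)
  P = {3,5}:  v_{3} + v_{5} = 0  ⇒ sig = (2; —)
  P = {0,5}:  v_{0} + v_{5} = v_{1}  ⇒ sig = (2; 1)
  P = {0,6}:  v_{0} + v_{6} = v_{3}  ⇒ sig = (2; 1)
  P = {1,2}:  v_{1} + v_{2} = v_{3}  ⇒ sig = (2; 1)
  P = {1,3}:  v_{1} + v_{3} = v_{0}  ⇒ sig = (2; 1)
  P = {1,4}:  v_{1} + v_{4} = v_{2}  ⇒ sig = (2; 1)
  P = {2,5}:  v_{2} + v_{5} = v_{6}  ⇒ sig = (2; 1)
  P = {2,6}:  v_{2} + v_{6} = v_{4}  ⇒ sig = (2; 1)
  P = {3,6}:  v_{3} + v_{6} = v_{2}  ⇒ sig = (2; 1)
  P = {0,4}:  v_{0} + v_{4} = v_{2} + v_{3}  ⇒ sig = (2; 1,1)
  P = {0,2}:  v_{0} + v_{2} = 2·v_{3}  ⇒ sig = (2; 2)
  P = {3,4}:  v_{3} + v_{4} = 2·v_{2}  ⇒ sig = (2; 2)
  P = {4,5}:  v_{4} + v_{5} = 2·v_{6}  ⇒ sig = (2; 2)

Hence PRS(X_Σ) =
    (2; —)
    (2; —)
    (2; 1)
    (2; 1)
    (2; 1)
    (2; 1)
    (2; 1)
    (2; 1)
    (2; 1)
    (2; 1)
    (2; 1,1)
    (2; 2)
    (2; 2)
    (2; 2)


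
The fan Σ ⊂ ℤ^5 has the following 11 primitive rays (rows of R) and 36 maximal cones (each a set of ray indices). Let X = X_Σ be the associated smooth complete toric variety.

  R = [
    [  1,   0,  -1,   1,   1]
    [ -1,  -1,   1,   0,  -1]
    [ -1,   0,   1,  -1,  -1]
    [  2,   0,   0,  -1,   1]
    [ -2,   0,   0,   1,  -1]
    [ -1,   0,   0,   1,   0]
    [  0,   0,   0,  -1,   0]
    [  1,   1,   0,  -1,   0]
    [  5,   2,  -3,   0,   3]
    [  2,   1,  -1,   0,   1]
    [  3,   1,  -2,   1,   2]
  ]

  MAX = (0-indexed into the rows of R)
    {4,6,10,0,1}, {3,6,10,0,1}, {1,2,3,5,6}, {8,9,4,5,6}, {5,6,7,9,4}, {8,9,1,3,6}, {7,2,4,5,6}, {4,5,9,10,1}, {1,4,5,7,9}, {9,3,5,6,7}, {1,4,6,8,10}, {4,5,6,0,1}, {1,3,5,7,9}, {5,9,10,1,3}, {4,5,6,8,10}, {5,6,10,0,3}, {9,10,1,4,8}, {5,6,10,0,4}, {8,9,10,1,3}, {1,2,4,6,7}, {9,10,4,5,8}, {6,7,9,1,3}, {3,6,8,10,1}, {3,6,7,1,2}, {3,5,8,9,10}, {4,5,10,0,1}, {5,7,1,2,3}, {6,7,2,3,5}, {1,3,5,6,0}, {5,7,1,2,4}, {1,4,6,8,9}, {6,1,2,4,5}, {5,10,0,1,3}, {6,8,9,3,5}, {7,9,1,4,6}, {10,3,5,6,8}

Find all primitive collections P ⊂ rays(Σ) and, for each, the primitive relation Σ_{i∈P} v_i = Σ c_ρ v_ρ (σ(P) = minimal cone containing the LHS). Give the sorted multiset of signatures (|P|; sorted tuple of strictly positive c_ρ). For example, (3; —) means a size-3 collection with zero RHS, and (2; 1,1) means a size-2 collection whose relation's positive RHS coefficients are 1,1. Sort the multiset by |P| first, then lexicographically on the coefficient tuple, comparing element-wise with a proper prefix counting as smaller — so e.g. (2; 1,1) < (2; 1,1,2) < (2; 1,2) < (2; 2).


The 15 primitive collections of Σ (r=11, n=5):

  • {0,2}:  v_{0} + v_{2} = 0  ⇒ sig = (2; —)
  • {3,4}:  v_{3} + v_{4} = 0  ⇒ sig = (2; —)
  • {0,7}:  v_{0} + v_{7} = v_{9}  ⇒ sig = (2; 1)
  • {0,9}:  v_{0} + v_{9} = v_{10}  ⇒ sig = (2; 1)
  • {2,9}:  v_{2} + v_{9} = v_{7}  ⇒ sig = (2; 1)
  • {2,10}:  v_{2} + v_{10} = v_{9}  ⇒ sig = (2; 1)
  • {0,8}:  v_{0} + v_{8} = v_{6} + 2·v_{10}  ⇒ sig = (2; 1,2)
  • {2,8}:  v_{2} + v_{8} = v_{6} + 2·v_{9}  ⇒ sig = (2; 1,2)
  • {7,8}:  v_{7} + v_{8} = v_{6} + 3·v_{9}  ⇒ sig = (2; 1,3)
  • {7,10}:  v_{7} + v_{10} = 2·v_{9}  ⇒ sig = (2; 2)
  • {1,5,8}:  v_{1} + v_{5} + v_{8} = v_{10}  ⇒ sig = (3; 1)
  • {6,9,10}:  v_{6} + v_{9} + v_{10} = v_{8}  ⇒ sig = (3; 1)
  • {1,5,6,9}:  v_{1} + v_{5} + v_{6} + v_{9} = 0  ⇒ sig = (4; —)
  • {1,5,6,7}:  v_{1} + v_{5} + v_{6} + v_{7} = v_{2}  ⇒ sig = (4; 1)
  • {1,5,6,10}:  v_{1} + v_{5} + v_{6} + v_{10} = v_{0}  ⇒ sig = (4; 1)

Hence PRS(X_Σ) =
[(2; —), (2; —), (2; 1), (2; 1), (2; 1), (2; 1), (2; 1,2), (2; 1,2), (2; 1,3), (2; 2), (3; 1), (3; 1), (4; —), (4; 1), (4; 1)]


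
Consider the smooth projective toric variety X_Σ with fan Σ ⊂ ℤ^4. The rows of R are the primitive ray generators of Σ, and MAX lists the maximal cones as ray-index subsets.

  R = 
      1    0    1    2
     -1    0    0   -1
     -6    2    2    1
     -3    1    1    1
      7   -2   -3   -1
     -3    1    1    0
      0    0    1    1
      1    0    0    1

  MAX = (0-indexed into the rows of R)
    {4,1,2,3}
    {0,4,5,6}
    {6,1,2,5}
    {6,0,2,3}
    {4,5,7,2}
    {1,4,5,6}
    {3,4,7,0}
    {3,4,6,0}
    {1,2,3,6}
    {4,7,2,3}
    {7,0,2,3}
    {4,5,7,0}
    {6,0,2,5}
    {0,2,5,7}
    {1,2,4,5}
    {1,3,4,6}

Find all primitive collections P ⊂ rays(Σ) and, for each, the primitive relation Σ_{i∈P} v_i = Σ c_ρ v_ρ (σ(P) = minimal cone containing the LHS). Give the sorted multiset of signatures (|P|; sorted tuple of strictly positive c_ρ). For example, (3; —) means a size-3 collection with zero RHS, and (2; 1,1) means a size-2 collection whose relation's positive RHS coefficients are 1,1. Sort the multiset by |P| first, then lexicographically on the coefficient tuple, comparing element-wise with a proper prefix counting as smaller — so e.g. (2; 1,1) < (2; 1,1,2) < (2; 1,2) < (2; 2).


The 6 primitive collections of Σ (r=8, n=4):

  {1,7}:  v_{1} + v_{7} = 0 ; sig = (2; —)
  {0,1}:  v_{0} + v_{1} = v_{6} ; sig = (2; 1)
  {3,5}:  v_{3} + v_{5} = v_{2} ; sig = (2; 1)
  {6,7}:  v_{6} + v_{7} = v_{0} ; sig = (2; 1)
  {2,4,6}:  v_{2} + v_{4} + v_{6} = v_{7} ; sig = (3; 1)
  {0,2,4}:  v_{0} + v_{2} + v_{4} = 2·v_{7} ; sig = (3; 2)

Sorted signature multiset PRS(X):
{ (2; —),  (2; 1) ×3,  (3; 1),  (3; 2) }


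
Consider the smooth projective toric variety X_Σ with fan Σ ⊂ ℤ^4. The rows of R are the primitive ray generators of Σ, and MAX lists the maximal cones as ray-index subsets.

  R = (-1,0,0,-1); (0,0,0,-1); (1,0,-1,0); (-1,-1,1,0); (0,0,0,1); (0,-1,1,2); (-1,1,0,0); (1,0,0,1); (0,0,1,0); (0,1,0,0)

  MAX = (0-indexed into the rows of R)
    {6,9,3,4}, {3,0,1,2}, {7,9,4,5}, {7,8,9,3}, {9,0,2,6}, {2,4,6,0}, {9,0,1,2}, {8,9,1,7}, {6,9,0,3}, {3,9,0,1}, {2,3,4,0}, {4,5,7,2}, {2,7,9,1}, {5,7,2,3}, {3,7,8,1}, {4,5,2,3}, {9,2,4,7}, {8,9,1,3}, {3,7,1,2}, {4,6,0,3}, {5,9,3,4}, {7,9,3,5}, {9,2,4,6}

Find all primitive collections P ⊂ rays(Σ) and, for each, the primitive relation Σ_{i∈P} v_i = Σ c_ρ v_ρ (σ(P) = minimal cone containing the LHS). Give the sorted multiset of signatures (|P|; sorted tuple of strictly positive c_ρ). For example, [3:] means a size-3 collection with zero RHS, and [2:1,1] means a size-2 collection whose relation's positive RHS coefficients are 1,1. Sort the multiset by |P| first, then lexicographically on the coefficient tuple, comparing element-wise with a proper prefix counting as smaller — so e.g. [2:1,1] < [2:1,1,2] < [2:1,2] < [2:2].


Primitive collections (18):

  P = {0,7}:  v_{0} + v_{7} = 0  ⟹  sig = [2:]
  P = {1,4}:  v_{1} + v_{4} = 0  ⟹  sig = [2:]
  P = {0,5}:  v_{0} + v_{5} = v_{3} + v_{4}  ⟹  sig = [2:1,1]
  P = {1,5}:  v_{1} + v_{5} = v_{3} + v_{7}  ⟹  sig = [2:1,1]
  P = {1,6}:  v_{1} + v_{6} = v_{0} + v_{9}  ⟹  sig = [2:1,1]
  P = {2,8}:  v_{2} + v_{8} = v_{1} + v_{7}  ⟹  sig = [2:1,1]
  P = {6,7}:  v_{6} + v_{7} = v_{4} + v_{9}  ⟹  sig = [2:1,1]
  P = {0,8}:  v_{0} + v_{8} = v_{1} + v_{3} + v_{9}  ⟹  sig = [2:1,1,1]
  P = {4,8}:  v_{4} + v_{8} = v_{3} + v_{7} + v_{9}  ⟹  sig = [2:1,1,1]
  P = {5,6}:  v_{5} + v_{6} = v_{3} + 2·v_{4} + v_{9}  ⟹  sig = [2:1,1,2]
  P = {6,8}:  v_{6} + v_{8} = v_{3} + 2·v_{9}  ⟹  sig = [2:1,2]
  P = {5,8}:  v_{5} + v_{8} = 2·v_{3} + 2·v_{7} + v_{9}  ⟹  sig = [2:1,2,2]
  P = {2,3,9}:  v_{2} + v_{3} + v_{9} = 0  ⟹  sig = [3:]
  P = {0,4,9}:  v_{0} + v_{4} + v_{9} = v_{6}  ⟹  sig = [3:1]
  P = {3,4,7}:  v_{3} + v_{4} + v_{7} = v_{5}  ⟹  sig = [3:1]
  P = {2,3,6}:  v_{2} + v_{3} + v_{6} = v_{0} + v_{4}  ⟹  sig = [3:1,1]
  P = {2,5,9}:  v_{2} + v_{5} + v_{9} = v_{4} + v_{7}  ⟹  sig = [3:1,1]
  P = {1,3,7,9}:  v_{1} + v_{3} + v_{7} + v_{9} = v_{8}  ⟹  sig = [4:1]

Sorted signature multiset PRS(X):
[[2:], [2:], [2:1,1], [2:1,1], [2:1,1], [2:1,1], [2:1,1], [2:1,1,1], [2:1,1,1], [2:1,1,2], [2:1,2], [2:1,2,2], [3:], [3:1], [3:1], [3:1,1], [3:1,1], [4:1]]
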